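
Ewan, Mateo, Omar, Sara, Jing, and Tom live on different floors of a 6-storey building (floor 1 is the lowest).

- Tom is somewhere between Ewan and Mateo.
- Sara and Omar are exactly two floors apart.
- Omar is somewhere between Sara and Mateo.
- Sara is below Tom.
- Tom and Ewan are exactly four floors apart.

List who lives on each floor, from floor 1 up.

From clue 1: Tom is in {2,3,4,5}.
From clues 1–3: Omar is in {2,3,4,5}.
From clues 1–4: Tom is in {3,4,5}.
From clues 1–5: Ewan → floor 1, Sara → floor 2, Jing → floor 3, Omar → floor 4, Tom → floor 5, Mateo → floor 6.

Ewan, Sara, Jing, Omar, Tom, Mateo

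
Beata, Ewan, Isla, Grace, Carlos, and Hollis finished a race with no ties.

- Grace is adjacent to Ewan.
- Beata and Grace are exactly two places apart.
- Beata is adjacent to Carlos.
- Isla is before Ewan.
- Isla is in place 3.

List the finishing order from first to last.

From clues 1–4: Isla is in {1,2,3,4}.
From clues 1–5: Carlos → place 1, Beata → place 2, Isla → place 3, Grace → place 4, Ewan → place 5, Hollis → place 6.

Carlos, Beata, Isla, Grace, Ewan, Hollis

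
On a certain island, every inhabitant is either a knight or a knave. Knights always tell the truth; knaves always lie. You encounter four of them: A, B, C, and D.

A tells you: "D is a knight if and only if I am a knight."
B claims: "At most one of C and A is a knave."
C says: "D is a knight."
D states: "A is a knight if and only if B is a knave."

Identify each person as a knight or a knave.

A: knave, B: knight, C: knight, D: knight

Consider A. Suppose A is a knight.
Then no assignment of the remaining roles makes every statement match its speaker's type — contradiction.
So A is a knave.
Consider B. Suppose B is a knave.
Then no assignment of the remaining roles makes every statement match its speaker's type — contradiction.
So B is a knight.
With that fixed, D's statement is true, so D is a knight.
With that fixed, C's statement is true, so C is a knight.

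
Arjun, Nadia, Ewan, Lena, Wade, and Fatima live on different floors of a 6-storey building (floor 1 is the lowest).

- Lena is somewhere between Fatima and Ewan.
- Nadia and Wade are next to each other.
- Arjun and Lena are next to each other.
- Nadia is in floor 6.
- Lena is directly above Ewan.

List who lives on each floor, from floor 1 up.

From clue 1: Lena is in {2,3,4,5}.
From clues 1–3: Arjun is in {2,3,4,5}.
From clues 1–4: Wade → floor 5, Nadia → floor 6.
From clues 1–5: Ewan → floor 1, Lena → floor 2, Arjun → floor 3, Fatima → floor 4.

Ewan, Lena, Arjun, Fatima, Wade, Nadia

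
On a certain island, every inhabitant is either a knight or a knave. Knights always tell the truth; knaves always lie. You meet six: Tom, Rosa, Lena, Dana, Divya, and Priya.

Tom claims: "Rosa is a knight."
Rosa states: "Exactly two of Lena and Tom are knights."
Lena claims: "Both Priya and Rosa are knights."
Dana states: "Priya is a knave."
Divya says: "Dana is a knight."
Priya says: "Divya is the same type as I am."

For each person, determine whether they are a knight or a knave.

Tom: knave, Rosa: knave, Lena: knave, Dana: knight, Divya: knight, Priya: knave

Consider Tom. Suppose Tom is a knight.
Then no assignment of the remaining roles makes every statement match its speaker's type — contradiction.
So Tom is a knave.
With that fixed, Rosa's statement is false, so Rosa is a knave.
With that fixed, Lena's statement is false, so Lena is a knave.
Consider Dana. Suppose Dana is a knave.
Then no assignment of the remaining roles makes every statement match its speaker's type — contradiction.
So Dana is a knight.
With that fixed, Divya's statement is true, so Divya is a knight.
Consider Priya. Suppose Priya is a knight.
Then Dana's statement comes out false, contradicting Dana being a knight.
So Priya is a knave.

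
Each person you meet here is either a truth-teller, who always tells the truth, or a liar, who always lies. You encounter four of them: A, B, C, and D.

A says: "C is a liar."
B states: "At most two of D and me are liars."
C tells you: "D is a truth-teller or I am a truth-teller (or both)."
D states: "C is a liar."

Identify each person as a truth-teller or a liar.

Regardless of anyone's role, B's statement is true, so B is a truth-teller.
Consider A. Suppose A is a truth-teller.
Then no assignment of the remaining roles makes every statement match its speaker's type — contradiction.
So A is a liar.
Consider C. Suppose C is a liar.
Then A's statement comes out true, contradicting A being a liar.
So C is a truth-teller.
With that fixed, D's statement is false, so D is a liar.

A: liar, B: truth-teller, C: truth-teller, D: liar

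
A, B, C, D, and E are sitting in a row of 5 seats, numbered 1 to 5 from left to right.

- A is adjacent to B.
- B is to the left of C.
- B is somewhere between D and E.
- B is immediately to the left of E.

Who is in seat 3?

B

With clues 1–3, C, D, and E are ruled out for seat 3.
With clues 1–4, A is ruled out for seat 3.
So seat 3 is B.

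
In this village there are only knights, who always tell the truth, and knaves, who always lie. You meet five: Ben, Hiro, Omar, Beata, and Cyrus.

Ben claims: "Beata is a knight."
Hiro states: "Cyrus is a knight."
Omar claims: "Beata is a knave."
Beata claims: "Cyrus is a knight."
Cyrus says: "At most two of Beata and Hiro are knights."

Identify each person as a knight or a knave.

Regardless of anyone's role, Cyrus's statement is true, so Cyrus is a knight.
With that fixed, Hiro's statement is true, so Hiro is a knight.
With that fixed, Beata's statement is true, so Beata is a knight.
With that fixed, Ben's statement is true, so Ben is a knight.
With that fixed, Omar's statement is false, so Omar is a knave.

Ben: knight, Hiro: knight, Omar: knave, Beata: knight, Cyrus: knight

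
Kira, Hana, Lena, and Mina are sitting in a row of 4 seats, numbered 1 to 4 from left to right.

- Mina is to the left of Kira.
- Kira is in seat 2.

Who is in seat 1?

Mina

With clue 1, Kira is ruled out for seat 1.
With clues 1–2, Hana and Lena are ruled out for seat 1.
So seat 1 is Mina.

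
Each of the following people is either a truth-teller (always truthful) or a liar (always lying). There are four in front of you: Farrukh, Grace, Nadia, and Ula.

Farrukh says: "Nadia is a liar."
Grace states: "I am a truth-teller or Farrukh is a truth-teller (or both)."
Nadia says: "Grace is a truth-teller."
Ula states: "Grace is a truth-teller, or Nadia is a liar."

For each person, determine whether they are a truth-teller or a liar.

Consider Farrukh. Suppose Farrukh is a truth-teller.
Then no assignment of the remaining roles makes every statement match its speaker's type — contradiction.
So Farrukh is a liar.
Consider Grace. Suppose Grace is a liar.
Then no assignment of the remaining roles makes every statement match its speaker's type — contradiction.
So Grace is a truth-teller.
With that fixed, Nadia's statement is true, so Nadia is a truth-teller.
With that fixed, Ula's statement is true, so Ula is a truth-teller.

Farrukh: liar, Grace: truth-teller, Nadia: truth-teller, Ula: truth-teller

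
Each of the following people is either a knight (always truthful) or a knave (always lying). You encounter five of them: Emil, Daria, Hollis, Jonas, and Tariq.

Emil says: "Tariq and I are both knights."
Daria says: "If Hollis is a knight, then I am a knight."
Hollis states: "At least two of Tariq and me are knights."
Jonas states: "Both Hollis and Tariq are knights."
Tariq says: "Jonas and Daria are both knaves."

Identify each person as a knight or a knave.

Consider Emil. Suppose Emil is a knight.
Then no assignment of the remaining roles makes every statement match its speaker's type — contradiction.
So Emil is a knave.
Consider Daria. Suppose Daria is a knave.
Then no assignment of the remaining roles makes every statement match its speaker's type — contradiction.
So Daria is a knight.
With that fixed, Tariq's statement is false, so Tariq is a knave.
With that fixed, Hollis's statement is false, so Hollis is a knave.
With that fixed, Jonas's statement is false, so Jonas is a knave.

Emil: knave, Daria: knight, Hollis: knave, Jonas: knave, Tariq: knave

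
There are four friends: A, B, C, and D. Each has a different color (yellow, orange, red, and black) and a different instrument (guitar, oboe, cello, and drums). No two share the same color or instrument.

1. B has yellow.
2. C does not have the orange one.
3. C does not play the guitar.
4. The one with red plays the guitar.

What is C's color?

Clue 1 rules out yellow for C's color.
With clues 1–2, orange is impossible for C's color.
With clues 1–4, red is impossible for C's color.
That leaves black.

black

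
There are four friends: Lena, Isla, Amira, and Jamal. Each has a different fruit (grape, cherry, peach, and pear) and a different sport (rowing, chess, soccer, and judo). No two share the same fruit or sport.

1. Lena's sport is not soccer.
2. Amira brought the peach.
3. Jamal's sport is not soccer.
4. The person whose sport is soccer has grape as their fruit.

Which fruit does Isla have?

grape

With clues 1–2, peach is impossible for Isla's fruit.
With clues 1–4, cherry and pear are impossible for Isla's fruit.
That leaves grape.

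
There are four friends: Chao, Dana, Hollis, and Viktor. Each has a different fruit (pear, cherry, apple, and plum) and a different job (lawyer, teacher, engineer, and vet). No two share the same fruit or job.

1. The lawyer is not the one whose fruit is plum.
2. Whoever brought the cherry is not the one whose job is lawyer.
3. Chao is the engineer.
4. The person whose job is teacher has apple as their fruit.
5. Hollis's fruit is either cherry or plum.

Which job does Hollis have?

With clues 1–3, engineer is impossible for Hollis's job.
With clues 1–5, lawyer and teacher are impossible for Hollis's job.
That leaves vet.

vet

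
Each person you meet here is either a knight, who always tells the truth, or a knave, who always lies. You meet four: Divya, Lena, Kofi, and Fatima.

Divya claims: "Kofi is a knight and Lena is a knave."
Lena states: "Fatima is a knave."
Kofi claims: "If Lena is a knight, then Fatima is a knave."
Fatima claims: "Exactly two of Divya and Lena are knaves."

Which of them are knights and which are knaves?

Consider Divya. Suppose Divya is a knight.
Then no assignment of the remaining roles makes every statement match its speaker's type — contradiction.
So Divya is a knave.
Consider Lena. Suppose Lena is a knave.
Then no assignment of the remaining roles makes every statement match its speaker's type — contradiction.
So Lena is a knight.
With that fixed, Fatima's statement is false, so Fatima is a knave.
With that fixed, Kofi's statement is true, so Kofi is a knight.

Divya: knave, Lena: knight, Kofi: knight, Fatima: knave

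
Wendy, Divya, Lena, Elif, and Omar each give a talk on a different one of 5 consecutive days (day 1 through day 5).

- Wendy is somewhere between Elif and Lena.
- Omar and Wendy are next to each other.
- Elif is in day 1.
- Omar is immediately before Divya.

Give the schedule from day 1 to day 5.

From clue 1: Wendy is in {2,3,4}.
From clues 1–3: Elif → day 1.
From clues 1–4: Wendy → day 2, Omar → day 3, Divya → day 4, Lena → day 5.

Elif, Wendy, Omar, Divya, Lena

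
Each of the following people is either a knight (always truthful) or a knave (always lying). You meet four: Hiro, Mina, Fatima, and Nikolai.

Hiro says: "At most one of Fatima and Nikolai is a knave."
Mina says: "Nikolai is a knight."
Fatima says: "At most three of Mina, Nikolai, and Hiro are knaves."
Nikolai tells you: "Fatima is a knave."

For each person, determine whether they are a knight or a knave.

Hiro: knight, Mina: knave, Fatima: knight, Nikolai: knave

Regardless of anyone's role, Fatima's statement is true, so Fatima is a knight.
With that fixed, Nikolai's statement is false, so Nikolai is a knave.
With that fixed, Hiro's statement is true, so Hiro is a knight.
With that fixed, Mina's statement is false, so Mina is a knave.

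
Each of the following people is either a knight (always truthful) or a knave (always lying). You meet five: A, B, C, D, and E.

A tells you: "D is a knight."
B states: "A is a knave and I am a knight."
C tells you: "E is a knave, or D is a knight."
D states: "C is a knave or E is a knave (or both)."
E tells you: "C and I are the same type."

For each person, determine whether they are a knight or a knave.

Consider A. Suppose A is a knave.
Then no assignment of the remaining roles makes every statement match its speaker's type — contradiction.
So A is a knight.
With that fixed, B's statement is false, so B is a knave.
Consider C. Suppose C is a knave.
Then whichever role E has, E's statement has the wrong truth value — contradiction.
So C is a knight.
Consider D. Suppose D is a knave.
Then A's statement comes out false, contradicting A being a knight.
So D is a knight.
Consider E. Suppose E is a knight.
Then D's statement comes out false, contradicting D being a knight.
So E is a knave.

A: knight, B: knave, C: knight, D: knight, E: knave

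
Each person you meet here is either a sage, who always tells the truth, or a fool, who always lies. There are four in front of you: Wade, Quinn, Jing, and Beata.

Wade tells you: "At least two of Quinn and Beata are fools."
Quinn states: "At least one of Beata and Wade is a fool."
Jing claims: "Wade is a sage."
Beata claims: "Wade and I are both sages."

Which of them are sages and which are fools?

Wade: fool, Quinn: sage, Jing: fool, Beata: fool

Consider Wade. Suppose Wade is a sage.
Then no assignment of the remaining roles makes every statement match its speaker's type — contradiction.
So Wade is a fool.
With that fixed, Quinn's statement is true, so Quinn is a sage.
With that fixed, Jing's statement is false, so Jing is a fool.
With that fixed, Beata's statement is false, so Beata is a fool.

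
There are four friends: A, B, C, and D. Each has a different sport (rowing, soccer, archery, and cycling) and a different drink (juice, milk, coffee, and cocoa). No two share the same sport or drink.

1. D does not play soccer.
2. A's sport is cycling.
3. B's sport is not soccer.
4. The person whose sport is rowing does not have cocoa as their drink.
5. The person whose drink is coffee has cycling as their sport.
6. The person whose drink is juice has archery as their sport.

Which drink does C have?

cocoa

With clues 1–5, coffee is impossible for C's drink.
With clues 1–6, juice and milk are impossible for C's drink.
That leaves cocoa.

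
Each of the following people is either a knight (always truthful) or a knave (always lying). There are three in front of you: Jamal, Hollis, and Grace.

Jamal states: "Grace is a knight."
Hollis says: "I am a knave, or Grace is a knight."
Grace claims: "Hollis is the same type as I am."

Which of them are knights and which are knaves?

Consider Jamal. Suppose Jamal is a knave.
Then no assignment of the remaining roles makes every statement match its speaker's type — contradiction.
So Jamal is a knight.
Consider Hollis. Suppose Hollis is a knave.
Then Hollis's own statement would have to be false, but it can't be — contradiction.
So Hollis is a knight.
Consider Grace. Suppose Grace is a knave.
Then Jamal's statement comes out false, contradicting Jamal being a knight.
So Grace is a knight.

Jamal: knight, Hollis: knight, Grace: knight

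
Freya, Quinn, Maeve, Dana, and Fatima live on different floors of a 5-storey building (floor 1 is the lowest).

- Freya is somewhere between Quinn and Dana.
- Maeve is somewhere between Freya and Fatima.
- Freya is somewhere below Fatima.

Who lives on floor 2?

With clues 1–3, Dana, Fatima, Maeve, and Quinn are ruled out for floor 2.
So floor 2 is Freya.

Freya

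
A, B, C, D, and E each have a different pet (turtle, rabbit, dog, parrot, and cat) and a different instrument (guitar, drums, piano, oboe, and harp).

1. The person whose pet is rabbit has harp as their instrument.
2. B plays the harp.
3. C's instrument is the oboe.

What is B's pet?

With clues 1–2, cat, dog, parrot, and turtle are impossible for B's pet.
That leaves rabbit.

rabbit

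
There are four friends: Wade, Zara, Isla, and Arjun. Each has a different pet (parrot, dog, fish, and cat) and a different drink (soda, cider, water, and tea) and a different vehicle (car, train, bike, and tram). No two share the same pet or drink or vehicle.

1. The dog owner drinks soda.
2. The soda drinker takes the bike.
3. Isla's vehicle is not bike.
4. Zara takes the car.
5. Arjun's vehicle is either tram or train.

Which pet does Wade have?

With clues 1–5, cat, fish, and parrot are impossible for Wade's pet.
That leaves dog.

dog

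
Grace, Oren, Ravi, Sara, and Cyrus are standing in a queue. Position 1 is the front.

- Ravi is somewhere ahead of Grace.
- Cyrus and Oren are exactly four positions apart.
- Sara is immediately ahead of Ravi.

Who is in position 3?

Ravi

With clues 1–2, Cyrus and Oren are ruled out for position 3.
With clues 1–3, Grace and Sara are ruled out for position 3.
So position 3 is Ravi.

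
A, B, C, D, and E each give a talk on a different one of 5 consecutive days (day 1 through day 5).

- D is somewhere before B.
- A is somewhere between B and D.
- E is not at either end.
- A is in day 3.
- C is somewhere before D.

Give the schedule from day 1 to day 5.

C, D, A, E, B

From clue 1: B is in {2,3,4,5}.
From clues 1–2: A is in {2,3,4}.
From clues 1–4: A → day 3.
From clues 1–5: C → day 1, D → day 2, E → day 4, B → day 5.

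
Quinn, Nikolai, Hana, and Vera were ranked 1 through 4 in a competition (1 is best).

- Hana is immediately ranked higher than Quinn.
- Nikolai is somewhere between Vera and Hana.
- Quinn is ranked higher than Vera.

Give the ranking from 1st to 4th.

Hana, Quinn, Nikolai, Vera

From clue 1: Quinn is in {2,3,4}.
From clues 1–2: Quinn is in {2,4}.
From clues 1–3: Hana → rank 1, Quinn → rank 2, Nikolai → rank 3, Vera → rank 4.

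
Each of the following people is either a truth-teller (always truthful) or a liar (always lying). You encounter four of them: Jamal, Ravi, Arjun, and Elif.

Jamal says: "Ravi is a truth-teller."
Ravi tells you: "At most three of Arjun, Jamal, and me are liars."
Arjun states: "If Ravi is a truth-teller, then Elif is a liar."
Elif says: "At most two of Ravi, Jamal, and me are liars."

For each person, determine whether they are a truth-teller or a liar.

Regardless of anyone's role, Ravi's statement is true, so Ravi is a truth-teller.
With that fixed, Elif's statement is true, so Elif is a truth-teller.
With that fixed, Jamal's statement is true, so Jamal is a truth-teller.
With that fixed, Arjun's statement is false, so Arjun is a liar.

Jamal: truth-teller, Ravi: truth-teller, Arjun: liar, Elif: truth-teller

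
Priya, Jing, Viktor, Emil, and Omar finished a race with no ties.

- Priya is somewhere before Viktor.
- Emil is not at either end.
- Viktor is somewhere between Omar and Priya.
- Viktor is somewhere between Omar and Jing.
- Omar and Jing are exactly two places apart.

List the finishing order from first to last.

Priya, Emil, Jing, Viktor, Omar

From clue 1: Priya is in {1,2,3,4}.
From clues 1–2: Emil is in {2,3,4}.
From clues 1–3: Priya is in {1,2,3}.
From clues 1–4: Omar → place 5.
From clues 1–5: Priya → place 1, Emil → place 2, Jing → place 3, Viktor → place 4.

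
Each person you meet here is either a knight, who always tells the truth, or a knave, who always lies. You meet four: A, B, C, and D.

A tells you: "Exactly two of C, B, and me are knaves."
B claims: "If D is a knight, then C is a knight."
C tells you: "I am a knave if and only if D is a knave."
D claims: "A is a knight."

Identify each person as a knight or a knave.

Consider A. Suppose A is a knave.
Then no assignment of the remaining roles makes every statement match its speaker's type — contradiction.
So A is a knight.
With that fixed, D's statement is true, so D is a knight.
Consider B. Suppose B is a knight.
Then A's statement comes out false, contradicting A being a knight.
So B is a knave.
Consider C. Suppose C is a knight.
Then A's statement comes out false, contradicting A being a knight.
So C is a knave.

A: knight, B: knave, C: knave, D: knight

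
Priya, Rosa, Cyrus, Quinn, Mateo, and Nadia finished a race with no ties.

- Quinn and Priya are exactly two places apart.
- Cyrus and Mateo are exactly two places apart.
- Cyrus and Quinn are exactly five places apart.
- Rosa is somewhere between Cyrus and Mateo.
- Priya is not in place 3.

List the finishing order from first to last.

From clues 1–2: Rosa is in {1,2,5,6}.
From clues 1–3: Priya is in {3,4}.
From clues 1–5: Cyrus → place 1, Rosa → place 2, Mateo → place 3, Priya → place 4, Nadia → place 5, Quinn → place 6.

Cyrus, Rosa, Mateo, Priya, Nadia, Quinn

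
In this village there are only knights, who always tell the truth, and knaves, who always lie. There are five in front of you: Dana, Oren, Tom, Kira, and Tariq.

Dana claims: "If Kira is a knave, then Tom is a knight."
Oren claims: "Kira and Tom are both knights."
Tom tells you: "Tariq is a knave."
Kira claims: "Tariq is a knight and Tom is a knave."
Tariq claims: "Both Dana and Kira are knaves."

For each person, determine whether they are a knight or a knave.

Dana: knight, Oren: knave, Tom: knight, Kira: knave, Tariq: knave

Consider Dana. Suppose Dana is a knave.
Then no assignment of the remaining roles makes every statement match its speaker's type — contradiction.
So Dana is a knight.
With that fixed, Tariq's statement is false, so Tariq is a knave.
With that fixed, Tom's statement is true, so Tom is a knight.
With that fixed, Kira's statement is false, so Kira is a knave.
With that fixed, Oren's statement is false, so Oren is a knave.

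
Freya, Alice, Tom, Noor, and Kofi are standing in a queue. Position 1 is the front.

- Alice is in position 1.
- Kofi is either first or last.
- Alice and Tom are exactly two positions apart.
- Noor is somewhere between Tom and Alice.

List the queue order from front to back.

Alice, Noor, Tom, Freya, Kofi

From clue 1: Alice → position 1.
From clues 1–2: Kofi → position 5.
From clues 1–3: Tom → position 3.
From clues 1–4: Noor → position 2, Freya → position 4.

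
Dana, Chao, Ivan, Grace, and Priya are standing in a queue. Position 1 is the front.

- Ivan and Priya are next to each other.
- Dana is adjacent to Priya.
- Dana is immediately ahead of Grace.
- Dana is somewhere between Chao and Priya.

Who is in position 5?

Chao

With clues 1–2, Priya is ruled out for position 5.
With clues 1–3, Dana and Ivan are ruled out for position 5.
With clues 1–4, Grace is ruled out for position 5.
So position 5 is Chao.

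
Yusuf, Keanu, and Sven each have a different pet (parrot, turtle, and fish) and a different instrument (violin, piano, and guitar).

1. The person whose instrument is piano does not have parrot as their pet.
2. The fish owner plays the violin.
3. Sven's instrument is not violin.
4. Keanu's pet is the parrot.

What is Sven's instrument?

With clues 1–3, violin is impossible for Sven's instrument.
With clues 1–4, guitar is impossible for Sven's instrument.
That leaves piano.

piano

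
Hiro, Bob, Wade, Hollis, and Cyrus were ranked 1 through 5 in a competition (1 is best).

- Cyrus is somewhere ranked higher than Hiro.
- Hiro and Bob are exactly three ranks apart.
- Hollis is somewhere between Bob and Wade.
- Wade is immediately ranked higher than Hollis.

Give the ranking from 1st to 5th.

From clue 1: Hiro is in {2,3,4,5}.
From clues 1–2: Hiro is in {2,4,5}.
From clues 1–4: Cyrus → rank 1, Hiro → rank 2, Wade → rank 3, Hollis → rank 4, Bob → rank 5.

Cyrus, Hiro, Wade, Hollis, Bob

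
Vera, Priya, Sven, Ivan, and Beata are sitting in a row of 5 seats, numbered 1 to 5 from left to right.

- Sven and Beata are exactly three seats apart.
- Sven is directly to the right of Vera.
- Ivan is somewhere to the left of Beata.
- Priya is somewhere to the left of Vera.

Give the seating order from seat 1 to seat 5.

Ivan, Beata, Priya, Vera, Sven

From clue 1: Sven is in {1,2,4,5}.
From clues 1–2: Vera is in {1,3,4}.
From clues 1–3: Vera is in {1,4}.
From clues 1–4: Ivan → seat 1, Beata → seat 2, Priya → seat 3, Vera → seat 4, Sven → seat 5.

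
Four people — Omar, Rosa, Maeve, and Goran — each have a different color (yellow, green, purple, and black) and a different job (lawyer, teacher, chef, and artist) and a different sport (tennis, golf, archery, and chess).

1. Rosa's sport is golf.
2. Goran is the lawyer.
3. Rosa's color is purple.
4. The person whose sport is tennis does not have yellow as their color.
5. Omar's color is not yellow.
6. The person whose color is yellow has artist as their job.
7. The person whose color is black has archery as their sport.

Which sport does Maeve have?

Clue 1 rules out golf for Maeve's sport.
With clues 1–6, tennis is impossible for Maeve's sport.
With clues 1–7, archery is impossible for Maeve's sport.
That leaves chess.

chess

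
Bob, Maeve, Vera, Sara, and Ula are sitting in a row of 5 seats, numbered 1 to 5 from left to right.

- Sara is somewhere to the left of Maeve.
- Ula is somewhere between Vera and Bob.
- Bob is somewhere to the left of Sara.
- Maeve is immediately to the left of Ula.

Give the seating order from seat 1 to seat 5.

Bob, Sara, Maeve, Ula, Vera

From clue 1: Maeve is in {2,3,4,5}.
From clues 1–2: Ula is in {2,3,4}.
From clues 1–3: Bob is in {1,3}.
From clues 1–4: Bob → seat 1, Sara → seat 2, Maeve → seat 3, Ula → seat 4, Vera → seat 5.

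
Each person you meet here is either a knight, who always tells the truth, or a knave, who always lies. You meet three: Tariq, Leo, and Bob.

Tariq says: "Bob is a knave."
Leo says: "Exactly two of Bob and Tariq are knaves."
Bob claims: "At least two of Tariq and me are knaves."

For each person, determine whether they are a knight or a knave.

Tariq: knight, Leo: knave, Bob: knave

Consider Tariq. Suppose Tariq is a knave.
Then whichever role Bob has, Bob's statement has the wrong truth value — contradiction.
So Tariq is a knight.
With that fixed, Leo's statement is false, so Leo is a knave.
With that fixed, Bob's statement is false, so Bob is a knave.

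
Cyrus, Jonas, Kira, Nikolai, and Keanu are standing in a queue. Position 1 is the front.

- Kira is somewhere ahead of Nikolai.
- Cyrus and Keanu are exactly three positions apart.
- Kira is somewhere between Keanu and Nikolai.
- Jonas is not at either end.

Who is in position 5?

With clue 1, Kira is ruled out for position 5.
With clues 1–3, Keanu is ruled out for position 5.
With clues 1–4, Cyrus and Jonas are ruled out for position 5.
So position 5 is Nikolai.

Nikolai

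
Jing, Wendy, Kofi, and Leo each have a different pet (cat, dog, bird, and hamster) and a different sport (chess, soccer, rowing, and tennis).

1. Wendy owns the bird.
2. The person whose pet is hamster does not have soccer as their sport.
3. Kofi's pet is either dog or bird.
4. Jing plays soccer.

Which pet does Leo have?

Clue 1 rules out bird for Leo's pet.
With clues 1–3, dog is impossible for Leo's pet.
With clues 1–4, cat is impossible for Leo's pet.
That leaves hamster.

hamster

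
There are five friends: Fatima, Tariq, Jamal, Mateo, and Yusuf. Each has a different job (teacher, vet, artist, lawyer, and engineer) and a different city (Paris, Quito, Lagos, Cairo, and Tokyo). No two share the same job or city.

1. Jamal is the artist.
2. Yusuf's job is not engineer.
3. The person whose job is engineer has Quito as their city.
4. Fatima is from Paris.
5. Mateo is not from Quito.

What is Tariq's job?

Clue 1 rules out artist for Tariq's job.
With clues 1–5, lawyer, teacher, and vet are impossible for Tariq's job.
That leaves engineer.

engineer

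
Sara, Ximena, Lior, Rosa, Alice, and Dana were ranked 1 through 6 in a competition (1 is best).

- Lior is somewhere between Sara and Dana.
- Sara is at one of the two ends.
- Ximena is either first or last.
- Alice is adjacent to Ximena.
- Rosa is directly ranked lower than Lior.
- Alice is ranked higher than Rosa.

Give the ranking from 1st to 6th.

From clue 1: Lior is in {2,3,4,5}.
From clues 1–2: Sara is in {1,6}.
From clues 1–6: Ximena → rank 1, Alice → rank 2, Dana → rank 3, Lior → rank 4, Rosa → rank 5, Sara → rank 6.

Ximena, Alice, Dana, Lior, Rosa, Sara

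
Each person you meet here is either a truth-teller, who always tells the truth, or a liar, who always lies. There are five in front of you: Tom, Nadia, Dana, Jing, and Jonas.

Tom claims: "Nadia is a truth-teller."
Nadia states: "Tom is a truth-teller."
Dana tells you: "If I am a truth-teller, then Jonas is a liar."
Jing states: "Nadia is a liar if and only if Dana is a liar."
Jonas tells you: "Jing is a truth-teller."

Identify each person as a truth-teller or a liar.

Tom: liar, Nadia: liar, Dana: truth-teller, Jing: liar, Jonas: liar

Consider Tom. Suppose Tom is a truth-teller.
Then no assignment of the remaining roles makes every statement match its speaker's type — contradiction.
So Tom is a liar.
With that fixed, Nadia's statement is false, so Nadia is a liar.
Consider Dana. Suppose Dana is a liar.
Then Dana's own statement would have to be false, but it can't be — contradiction.
So Dana is a truth-teller.
With that fixed, Jing's statement is false, so Jing is a liar.
With that fixed, Jonas's statement is false, so Jonas is a liar.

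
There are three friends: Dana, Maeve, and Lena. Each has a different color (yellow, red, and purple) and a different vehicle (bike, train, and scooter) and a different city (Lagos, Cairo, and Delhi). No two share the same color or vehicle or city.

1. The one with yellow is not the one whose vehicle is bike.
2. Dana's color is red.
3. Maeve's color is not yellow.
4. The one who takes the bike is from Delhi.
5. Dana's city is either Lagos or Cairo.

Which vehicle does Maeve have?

bike

With clues 1–5, scooter and train are impossible for Maeve's vehicle.
That leaves bike.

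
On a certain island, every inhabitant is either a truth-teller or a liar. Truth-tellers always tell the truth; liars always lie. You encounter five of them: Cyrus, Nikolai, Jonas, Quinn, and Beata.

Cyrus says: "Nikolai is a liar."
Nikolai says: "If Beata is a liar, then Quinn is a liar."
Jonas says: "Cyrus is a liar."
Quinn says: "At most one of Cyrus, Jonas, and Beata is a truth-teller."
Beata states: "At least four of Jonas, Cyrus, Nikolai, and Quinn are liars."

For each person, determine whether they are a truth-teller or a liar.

Cyrus: truth-teller, Nikolai: liar, Jonas: liar, Quinn: truth-teller, Beata: liar

Consider Cyrus. Suppose Cyrus is a liar.
Then no assignment of the remaining roles makes every statement match its speaker's type — contradiction.
So Cyrus is a truth-teller.
With that fixed, Jonas's statement is false, so Jonas is a liar.
With that fixed, Beata's statement is false, so Beata is a liar.
With that fixed, Quinn's statement is true, so Quinn is a truth-teller.
With that fixed, Nikolai's statement is false, so Nikolai is a liar.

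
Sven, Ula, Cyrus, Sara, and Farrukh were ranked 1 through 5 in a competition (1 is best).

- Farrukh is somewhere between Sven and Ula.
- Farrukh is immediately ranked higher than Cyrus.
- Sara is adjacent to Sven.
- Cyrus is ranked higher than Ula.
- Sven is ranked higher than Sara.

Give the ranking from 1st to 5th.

From clue 1: Farrukh is in {2,3,4}.
From clues 1–2: Cyrus is in {3,4}.
From clues 1–3: Ula is in {1,5}.
From clues 1–4: Farrukh → rank 3, Cyrus → rank 4, Ula → rank 5.
From clues 1–5: Sven → rank 1, Sara → rank 2.

Sven, Sara, Farrukh, Cyrus, Ula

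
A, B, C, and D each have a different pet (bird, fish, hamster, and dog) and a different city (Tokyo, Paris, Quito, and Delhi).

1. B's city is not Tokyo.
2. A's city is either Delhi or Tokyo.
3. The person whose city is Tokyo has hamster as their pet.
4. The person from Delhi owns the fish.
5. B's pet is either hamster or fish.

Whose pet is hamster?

With clues 1–3, B is impossible for the one with pet hamster.
With clues 1–5, C and D are impossible for the one with pet hamster.
That leaves A.

A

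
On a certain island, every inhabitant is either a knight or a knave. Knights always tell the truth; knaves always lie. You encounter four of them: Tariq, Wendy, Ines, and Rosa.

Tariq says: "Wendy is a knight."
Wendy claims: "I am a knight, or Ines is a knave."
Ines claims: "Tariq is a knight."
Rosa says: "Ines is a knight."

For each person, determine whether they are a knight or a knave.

Consider Tariq. Suppose Tariq is a knave.
Then no assignment of the remaining roles makes every statement match its speaker's type — contradiction.
So Tariq is a knight.
With that fixed, Ines's statement is true, so Ines is a knight.
With that fixed, Rosa's statement is true, so Rosa is a knight.
Consider Wendy. Suppose Wendy is a knave.
Then Tariq's statement comes out false, contradicting Tariq being a knight.
So Wendy is a knight.

Tariq: knight, Wendy: knight, Ines: knight, Rosa: knight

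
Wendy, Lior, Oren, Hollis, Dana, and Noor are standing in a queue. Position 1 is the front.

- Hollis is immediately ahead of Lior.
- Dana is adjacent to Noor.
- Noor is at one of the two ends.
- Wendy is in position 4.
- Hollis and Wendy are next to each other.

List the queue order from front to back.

From clue 1: Lior is in {2,3,4,5,6}.
From clues 1–3: Dana is in {2,5}.
From clues 1–4: Wendy → position 4.
From clues 1–5: Noor → position 1, Dana → position 2, Oren → position 3, Hollis → position 5, Lior → position 6.

Noor, Dana, Oren, Wendy, Hollis, Lior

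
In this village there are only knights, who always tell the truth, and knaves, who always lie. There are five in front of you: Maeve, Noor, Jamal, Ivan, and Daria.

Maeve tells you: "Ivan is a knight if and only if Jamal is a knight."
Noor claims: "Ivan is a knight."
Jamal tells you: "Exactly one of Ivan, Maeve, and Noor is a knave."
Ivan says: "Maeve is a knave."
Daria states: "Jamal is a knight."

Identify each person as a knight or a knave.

Maeve: knight, Noor: knave, Jamal: knave, Ivan: knave, Daria: knave

Consider Maeve. Suppose Maeve is a knave.
Then no assignment of the remaining roles makes every statement match its speaker's type — contradiction.
So Maeve is a knight.
With that fixed, Ivan's statement is false, so Ivan is a knave.
With that fixed, Noor's statement is false, so Noor is a knave.
With that fixed, Jamal's statement is false, so Jamal is a knave.
With that fixed, Daria's statement is false, so Daria is a knave.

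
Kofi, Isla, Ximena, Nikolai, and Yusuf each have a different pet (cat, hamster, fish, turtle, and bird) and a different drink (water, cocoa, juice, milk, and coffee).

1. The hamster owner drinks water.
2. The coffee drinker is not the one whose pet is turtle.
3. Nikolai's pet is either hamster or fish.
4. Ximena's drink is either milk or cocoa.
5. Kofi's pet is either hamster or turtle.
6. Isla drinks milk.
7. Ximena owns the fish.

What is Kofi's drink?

juice

With clues 1–5, coffee is impossible for Kofi's drink.
With clues 1–6, cocoa and milk are impossible for Kofi's drink.
With clues 1–7, water is impossible for Kofi's drink.
That leaves juice.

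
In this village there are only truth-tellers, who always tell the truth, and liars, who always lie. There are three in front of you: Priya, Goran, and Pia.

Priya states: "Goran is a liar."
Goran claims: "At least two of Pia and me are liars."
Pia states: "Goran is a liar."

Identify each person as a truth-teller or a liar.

Priya: truth-teller, Goran: liar, Pia: truth-teller

Consider Priya. Suppose Priya is a liar.
Then no assignment of the remaining roles makes every statement match its speaker's type — contradiction.
So Priya is a truth-teller.
Consider Goran. Suppose Goran is a truth-teller.
Then Priya's statement comes out false, contradicting Priya being a truth-teller.
So Goran is a liar.
With that fixed, Pia's statement is true, so Pia is a truth-teller.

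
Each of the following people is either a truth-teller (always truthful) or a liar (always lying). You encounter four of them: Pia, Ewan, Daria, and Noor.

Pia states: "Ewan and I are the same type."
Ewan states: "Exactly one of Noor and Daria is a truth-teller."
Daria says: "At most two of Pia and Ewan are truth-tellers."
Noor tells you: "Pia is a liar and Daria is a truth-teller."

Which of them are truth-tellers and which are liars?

Regardless of anyone's role, Daria's statement is true, so Daria is a truth-teller.
Consider Pia. Suppose Pia is a liar.
Then no assignment of the remaining roles makes every statement match its speaker's type — contradiction.
So Pia is a truth-teller.
With that fixed, Noor's statement is false, so Noor is a liar.
With that fixed, Ewan's statement is true, so Ewan is a truth-teller.

Pia: truth-teller, Ewan: truth-teller, Daria: truth-teller, Noor: liar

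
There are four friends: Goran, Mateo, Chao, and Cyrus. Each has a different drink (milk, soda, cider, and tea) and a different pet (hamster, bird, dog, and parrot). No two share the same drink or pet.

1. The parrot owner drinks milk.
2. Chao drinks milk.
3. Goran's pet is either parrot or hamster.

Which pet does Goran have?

hamster

With clues 1–2, parrot is impossible for Goran's pet.
With clues 1–3, bird and dog are impossible for Goran's pet.
That leaves hamster.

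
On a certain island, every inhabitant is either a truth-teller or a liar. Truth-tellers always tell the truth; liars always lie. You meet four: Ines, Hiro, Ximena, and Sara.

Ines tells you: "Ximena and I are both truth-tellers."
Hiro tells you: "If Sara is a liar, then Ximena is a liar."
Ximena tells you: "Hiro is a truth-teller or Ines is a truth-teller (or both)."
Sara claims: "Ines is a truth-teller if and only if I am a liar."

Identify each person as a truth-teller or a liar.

Ines: liar, Hiro: truth-teller, Ximena: truth-teller, Sara: truth-teller

Consider Ines. Suppose Ines is a truth-teller.
Then whichever role Sara has, Sara's statement has the wrong truth value — contradiction.
So Ines is a liar.
Consider Hiro. Suppose Hiro is a liar.
Then no assignment of the remaining roles makes every statement match its speaker's type — contradiction.
So Hiro is a truth-teller.
With that fixed, Ximena's statement is true, so Ximena is a truth-teller.
Consider Sara. Suppose Sara is a liar.
Then Hiro's statement comes out false, contradicting Hiro being a truth-teller.
So Sara is a truth-teller.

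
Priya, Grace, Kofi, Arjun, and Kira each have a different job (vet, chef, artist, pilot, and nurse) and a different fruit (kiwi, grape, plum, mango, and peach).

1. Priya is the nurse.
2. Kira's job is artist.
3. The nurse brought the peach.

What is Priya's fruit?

peach

With clues 1–3, grape, kiwi, mango, and plum are impossible for Priya's fruit.
That leaves peach.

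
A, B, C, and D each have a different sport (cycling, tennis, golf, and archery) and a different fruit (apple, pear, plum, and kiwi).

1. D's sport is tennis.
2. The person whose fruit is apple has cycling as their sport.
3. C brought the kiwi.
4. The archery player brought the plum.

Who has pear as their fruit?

D

With clues 1–3, C is impossible for the one with fruit pear.
With clues 1–4, A and B are impossible for the one with fruit pear.
That leaves D.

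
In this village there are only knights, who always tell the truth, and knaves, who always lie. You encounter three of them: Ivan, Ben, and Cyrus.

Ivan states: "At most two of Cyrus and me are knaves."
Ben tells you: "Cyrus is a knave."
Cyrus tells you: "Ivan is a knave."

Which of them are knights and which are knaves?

Regardless of anyone's role, Ivan's statement is true, so Ivan is a knight.
With that fixed, Cyrus's statement is false, so Cyrus is a knave.
With that fixed, Ben's statement is true, so Ben is a knight.

Ivan: knight, Ben: knight, Cyrus: knave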